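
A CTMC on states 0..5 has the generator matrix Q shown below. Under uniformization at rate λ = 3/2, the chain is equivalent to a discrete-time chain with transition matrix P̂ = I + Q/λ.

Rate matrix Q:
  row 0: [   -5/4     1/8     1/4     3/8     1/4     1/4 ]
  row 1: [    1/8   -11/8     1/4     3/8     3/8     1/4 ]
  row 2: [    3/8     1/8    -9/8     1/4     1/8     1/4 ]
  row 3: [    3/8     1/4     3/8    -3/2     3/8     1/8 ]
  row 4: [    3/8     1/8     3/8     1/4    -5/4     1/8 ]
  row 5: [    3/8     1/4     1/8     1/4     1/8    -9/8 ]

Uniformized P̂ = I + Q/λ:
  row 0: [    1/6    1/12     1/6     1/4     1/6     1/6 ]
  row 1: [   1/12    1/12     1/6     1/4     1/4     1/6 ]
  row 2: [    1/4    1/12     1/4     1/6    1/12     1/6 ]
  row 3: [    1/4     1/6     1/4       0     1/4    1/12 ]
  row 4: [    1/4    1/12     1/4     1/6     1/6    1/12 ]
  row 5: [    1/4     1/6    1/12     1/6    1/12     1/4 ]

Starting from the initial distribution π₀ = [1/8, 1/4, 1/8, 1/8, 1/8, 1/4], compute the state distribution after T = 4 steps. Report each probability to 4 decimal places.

π = [0.2139, 0.1099, 0.1977, 0.1658, 0.1605, 0.1521]

t=0: π = [0.1250, 0.2500, 0.1250, 0.1250, 0.1250, 0.2500]
t=1: π = [0.1979, 0.1146, 0.1771, 0.1771, 0.1667, 0.1667]
t=2: π = [0.2144, 0.1120, 0.1962, 0.1632, 0.1623, 0.1519]
t=3: π = [0.2135, 0.1096, 0.1975, 0.1667, 0.1606, 0.1522]
t=4: π = [0.2139, 0.1099, 0.1977, 0.1658, 0.1605, 0.1521]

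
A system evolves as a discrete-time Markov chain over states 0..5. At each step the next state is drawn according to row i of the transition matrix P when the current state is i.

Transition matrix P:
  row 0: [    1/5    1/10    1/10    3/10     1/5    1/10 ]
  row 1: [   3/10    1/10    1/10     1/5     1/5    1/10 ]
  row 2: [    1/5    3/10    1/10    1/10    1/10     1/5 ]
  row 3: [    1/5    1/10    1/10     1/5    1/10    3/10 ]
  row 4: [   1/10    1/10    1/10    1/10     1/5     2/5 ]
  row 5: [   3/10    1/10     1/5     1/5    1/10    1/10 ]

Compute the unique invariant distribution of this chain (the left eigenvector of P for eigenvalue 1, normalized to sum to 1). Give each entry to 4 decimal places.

Balance equations π_j = Σ_i π_i·P[i][j]:
  π_0 = 1/5·π_0 + 3/10·π_1 + 1/5·π_2 + 1/5·π_3 + 1/10·π_4 + 3/10·π_5
  π_1 = 1/10·π_0 + 1/10·π_1 + 3/10·π_2 + 1/10·π_3 + 1/10·π_4 + 1/10·π_5
  π_2 = 1/10·π_0 + 1/10·π_1 + 1/10·π_2 + 1/10·π_3 + 1/10·π_4 + 1/5·π_5
  π_3 = 3/10·π_0 + 1/5·π_1 + 1/10·π_2 + 1/5·π_3 + 1/10·π_4 + 1/5·π_5
  π_4 = 1/5·π_0 + 1/5·π_1 + 1/10·π_2 + 1/10·π_3 + 1/5·π_4 + 1/10·π_5
  normalize: π_0 + π_1 + π_2 + π_3 + π_4 + π_5 = 1
Solving the linear system gives exactly π = [12175/56092, 13901/112184, 13413/112184, 21859/112184, 16715/112184, 10973/56092].

π = [0.2171, 0.1239, 0.1196, 0.1948, 0.1490, 0.1956]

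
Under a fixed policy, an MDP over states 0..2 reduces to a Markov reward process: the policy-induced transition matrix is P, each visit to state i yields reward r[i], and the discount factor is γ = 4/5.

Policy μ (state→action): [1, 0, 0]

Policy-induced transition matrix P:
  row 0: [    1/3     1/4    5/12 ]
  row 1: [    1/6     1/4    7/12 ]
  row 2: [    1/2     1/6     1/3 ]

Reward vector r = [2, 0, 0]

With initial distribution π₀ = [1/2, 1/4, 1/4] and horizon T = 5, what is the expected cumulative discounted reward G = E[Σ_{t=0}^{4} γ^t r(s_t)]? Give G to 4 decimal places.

G = 2.6814

t=0: π = [0.5000, 0.2500, 0.2500], E[r] = 1.0000, γ^t·E[r] = 1.000000, running G = 1.000000
t=1: π = [0.3333, 0.2292, 0.4375], E[r] = 0.6667, γ^t·E[r] = 0.533333, running G = 1.533333
t=2: π = [0.3681, 0.2135, 0.4184], E[r] = 0.7361, γ^t·E[r] = 0.471111, running G = 2.004444
t=3: π = [0.3675, 0.2151, 0.4174], E[r] = 0.7350, γ^t·E[r] = 0.376296, running G = 2.380741
t=4: π = [0.3670, 0.2152, 0.4177], E[r] = 0.7341, γ^t·E[r] = 0.300681, running G = 2.681422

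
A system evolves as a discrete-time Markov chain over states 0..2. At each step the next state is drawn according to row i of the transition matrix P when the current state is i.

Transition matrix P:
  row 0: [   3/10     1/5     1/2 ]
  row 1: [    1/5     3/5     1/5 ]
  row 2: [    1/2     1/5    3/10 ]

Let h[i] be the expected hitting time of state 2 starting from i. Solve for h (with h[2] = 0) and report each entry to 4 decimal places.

h = [2.5000, 3.7500, 0.0000]

First-step conditioning: h[2] = 0; for i ≠ 2, h[i] = 1 + Σ_k P[i][k]·h[k].
  h[0] = 1 + 3/10·h[0] + 1/5·h[1]
  h[1] = 1 + 1/5·h[0] + 3/5·h[1]
Solving the 2×2 linear system over states ≠ 2 gives exactly h = [5/2, 15/4, 0] (h[2] = 0 is the target).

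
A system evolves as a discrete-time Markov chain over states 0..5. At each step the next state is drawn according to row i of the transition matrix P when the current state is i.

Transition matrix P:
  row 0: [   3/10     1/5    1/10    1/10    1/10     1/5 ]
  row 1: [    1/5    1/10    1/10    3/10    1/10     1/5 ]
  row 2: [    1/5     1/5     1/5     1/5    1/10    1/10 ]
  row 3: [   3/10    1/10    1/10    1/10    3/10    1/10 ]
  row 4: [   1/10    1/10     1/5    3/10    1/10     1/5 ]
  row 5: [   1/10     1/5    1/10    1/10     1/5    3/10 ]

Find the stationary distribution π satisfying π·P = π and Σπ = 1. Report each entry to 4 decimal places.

π = [0.2035, 0.1520, 0.1282, 0.1740, 0.1537, 0.1887]

Balance equations π_j = Σ_i π_i·P[i][j]:
  π_0 = 3/10·π_0 + 1/5·π_1 + 1/5·π_2 + 3/10·π_3 + 1/10·π_4 + 1/10·π_5
  π_1 = 1/5·π_0 + 1/10·π_1 + 1/5·π_2 + 1/10·π_3 + 1/10·π_4 + 1/5·π_5
  π_2 = 1/10·π_0 + 1/10·π_1 + 1/5·π_2 + 1/10·π_3 + 1/5·π_4 + 1/10·π_5
  π_3 = 1/10·π_0 + 3/10·π_1 + 1/5·π_2 + 1/10·π_3 + 3/10·π_4 + 1/10·π_5
  π_4 = 1/10·π_0 + 1/10·π_1 + 1/10·π_2 + 3/10·π_3 + 1/10·π_4 + 1/5·π_5
  normalize: π_0 + π_1 + π_2 + π_3 + π_4 + π_5 = 1
Solving the linear system gives exactly π = [3565/17517, 13316/87585, 11227/87585, 15236/87585, 4486/29195, 16523/87585].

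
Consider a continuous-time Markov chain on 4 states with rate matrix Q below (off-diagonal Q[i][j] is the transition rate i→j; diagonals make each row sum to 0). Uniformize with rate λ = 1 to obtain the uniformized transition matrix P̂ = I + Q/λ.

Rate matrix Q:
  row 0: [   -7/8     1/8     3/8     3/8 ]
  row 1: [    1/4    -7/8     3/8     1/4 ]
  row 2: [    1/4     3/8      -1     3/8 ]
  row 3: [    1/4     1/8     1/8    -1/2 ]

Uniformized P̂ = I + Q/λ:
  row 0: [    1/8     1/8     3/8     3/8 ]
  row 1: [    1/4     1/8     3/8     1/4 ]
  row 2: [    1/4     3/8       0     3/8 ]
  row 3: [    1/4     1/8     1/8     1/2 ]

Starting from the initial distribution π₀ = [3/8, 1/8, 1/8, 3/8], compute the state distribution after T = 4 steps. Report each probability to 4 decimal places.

t=0: π = [0.3750, 0.1250, 0.1250, 0.3750]
t=1: π = [0.2031, 0.1563, 0.2344, 0.4063]
t=2: π = [0.2246, 0.1836, 0.1855, 0.4063]
t=3: π = [0.2219, 0.1714, 0.2039, 0.4028]
t=4: π = [0.2223, 0.1760, 0.1978, 0.4039]

π = [0.2223, 0.1760, 0.1978, 0.4039]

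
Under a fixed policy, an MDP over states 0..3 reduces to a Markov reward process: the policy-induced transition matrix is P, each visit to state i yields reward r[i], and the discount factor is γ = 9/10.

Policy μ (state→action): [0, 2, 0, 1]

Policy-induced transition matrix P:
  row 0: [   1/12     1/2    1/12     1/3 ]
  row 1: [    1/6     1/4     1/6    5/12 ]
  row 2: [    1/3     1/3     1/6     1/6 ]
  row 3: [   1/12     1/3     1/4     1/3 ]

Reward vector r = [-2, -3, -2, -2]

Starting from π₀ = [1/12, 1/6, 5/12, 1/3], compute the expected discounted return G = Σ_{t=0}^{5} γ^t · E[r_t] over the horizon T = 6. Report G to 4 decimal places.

t=0: π = [0.0833, 0.1667, 0.4167, 0.3333], E[r] = -2.1667, γ^t·E[r] = -2.166667, running G = -2.166667
t=1: π = [0.2014, 0.3333, 0.1875, 0.2778], E[r] = -2.3333, γ^t·E[r] = -2.100000, running G = -4.266667
t=2: π = [0.1580, 0.3391, 0.1730, 0.3299], E[r] = -2.3391, γ^t·E[r] = -1.894688, running G = -6.161354
t=3: π = [0.1549, 0.3314, 0.1810, 0.3328], E[r] = -2.3314, γ^t·E[r] = -1.699594, running G = -7.860948
t=4: π = [0.1562, 0.3315, 0.1815, 0.3308], E[r] = -2.3315, γ^t·E[r] = -1.529713, running G = -9.390661
t=5: π = [0.1563, 0.3317, 0.1812, 0.3307], E[r] = -2.3317, γ^t·E[r] = -1.376869, running G = -10.767530

G = -10.7675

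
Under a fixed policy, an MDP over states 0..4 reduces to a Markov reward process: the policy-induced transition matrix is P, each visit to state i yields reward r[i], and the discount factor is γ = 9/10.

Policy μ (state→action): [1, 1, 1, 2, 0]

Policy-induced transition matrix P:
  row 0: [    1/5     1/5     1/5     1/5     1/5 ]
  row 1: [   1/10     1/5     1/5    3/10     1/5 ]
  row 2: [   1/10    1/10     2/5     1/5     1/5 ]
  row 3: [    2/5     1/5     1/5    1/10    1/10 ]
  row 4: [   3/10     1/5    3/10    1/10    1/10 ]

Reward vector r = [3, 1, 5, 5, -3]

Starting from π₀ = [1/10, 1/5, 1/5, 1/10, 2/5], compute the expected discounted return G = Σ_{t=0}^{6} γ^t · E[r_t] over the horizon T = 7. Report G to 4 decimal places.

t=0: π = [0.1000, 0.2000, 0.2000, 0.1000, 0.4000], E[r] = 0.8000, γ^t·E[r] = 0.800000, running G = 0.800000
t=1: π = [0.2200, 0.1800, 0.2800, 0.1700, 0.1500], E[r] = 2.6400, γ^t·E[r] = 2.376000, running G = 3.176000
t=2: π = [0.2030, 0.1720, 0.2710, 0.1860, 0.1680], E[r] = 2.5620, γ^t·E[r] = 2.075220, running G = 5.251220
t=3: π = [0.2097, 0.1729, 0.2710, 0.1818, 0.1646], E[r] = 2.5722, γ^t·E[r] = 1.875134, running G = 7.126354
t=4: π = [0.2084, 0.1729, 0.2707, 0.1827, 0.1654], E[r] = 2.5687, γ^t·E[r] = 1.685298, running G = 8.811652
t=5: π = [0.2087, 0.1729, 0.2707, 0.1825, 0.1652], E[r] = 2.5693, γ^t·E[r] = 1.517118, running G = 10.328769
t=6: π = [0.2087, 0.1729, 0.2707, 0.1825, 0.1652], E[r] = 2.5691, γ^t·E[r] = 1.365326, running G = 11.694096

G = 11.6941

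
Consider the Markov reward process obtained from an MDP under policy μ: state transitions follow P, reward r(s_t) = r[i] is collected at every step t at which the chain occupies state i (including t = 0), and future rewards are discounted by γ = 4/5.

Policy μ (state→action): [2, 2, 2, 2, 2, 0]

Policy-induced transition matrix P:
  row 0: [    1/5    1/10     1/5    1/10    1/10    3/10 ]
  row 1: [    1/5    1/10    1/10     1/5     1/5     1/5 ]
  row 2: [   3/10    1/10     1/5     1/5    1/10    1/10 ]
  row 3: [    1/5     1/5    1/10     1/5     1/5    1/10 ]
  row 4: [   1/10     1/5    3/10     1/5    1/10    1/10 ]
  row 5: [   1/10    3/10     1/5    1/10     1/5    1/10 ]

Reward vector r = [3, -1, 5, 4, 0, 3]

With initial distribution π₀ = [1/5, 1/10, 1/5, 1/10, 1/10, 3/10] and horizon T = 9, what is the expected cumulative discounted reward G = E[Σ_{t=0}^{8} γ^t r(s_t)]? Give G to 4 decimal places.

G = 10.8566

t=0: π = [0.2000, 0.1000, 0.2000, 0.1000, 0.1000, 0.3000], E[r] = 2.8000, γ^t·E[r] = 2.800000, running G = 2.800000
t=1: π = [0.1800, 0.1800, 0.1900, 0.1500, 0.1500, 0.1500], E[r] = 2.3600, γ^t·E[r] = 1.888000, running G = 4.688000
t=2: π = [0.1890, 0.1600, 0.1820, 0.1670, 0.1480, 0.1540], E[r] = 2.4470, γ^t·E[r] = 1.566080, running G = 6.254080
t=3: π = [0.1880, 0.1623, 0.1821, 0.1657, 0.1481, 0.1538], E[r] = 2.4364, γ^t·E[r] = 1.247437, running G = 7.501517
t=4: π = [0.1880, 0.1621, 0.1820, 0.1658, 0.1482, 0.1538], E[r] = 2.4367, γ^t·E[r] = 0.998089, running G = 8.499606
t=5: π = [0.1880, 0.1622, 0.1820, 0.1658, 0.1482, 0.1538], E[r] = 2.4367, γ^t·E[r] = 0.798444, running G = 9.298050
t=6: π = [0.1880, 0.1622, 0.1820, 0.1658, 0.1482, 0.1538], E[r] = 2.4367, γ^t·E[r] = 0.638757, running G = 9.936807
t=7: π = [0.1880, 0.1622, 0.1820, 0.1658, 0.1482, 0.1538], E[r] = 2.4367, γ^t·E[r] = 0.511006, running G = 10.447813
t=8: π = [0.1880, 0.1622, 0.1820, 0.1658, 0.1482, 0.1538], E[r] = 2.4367, γ^t·E[r] = 0.408805, running G = 10.856618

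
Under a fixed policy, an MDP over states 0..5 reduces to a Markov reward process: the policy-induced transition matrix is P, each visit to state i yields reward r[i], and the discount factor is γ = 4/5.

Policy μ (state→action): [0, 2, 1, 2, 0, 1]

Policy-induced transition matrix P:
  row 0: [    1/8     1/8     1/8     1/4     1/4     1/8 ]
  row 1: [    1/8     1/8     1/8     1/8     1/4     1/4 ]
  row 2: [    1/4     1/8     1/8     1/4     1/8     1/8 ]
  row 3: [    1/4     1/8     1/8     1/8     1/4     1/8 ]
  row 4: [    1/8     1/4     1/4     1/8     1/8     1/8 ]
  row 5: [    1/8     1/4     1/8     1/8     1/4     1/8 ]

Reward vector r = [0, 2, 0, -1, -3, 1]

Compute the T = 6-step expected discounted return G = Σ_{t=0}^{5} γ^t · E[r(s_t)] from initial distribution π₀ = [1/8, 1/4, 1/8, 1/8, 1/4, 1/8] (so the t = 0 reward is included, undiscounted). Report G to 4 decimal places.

G = -1.0208

t=0: π = [0.1250, 0.2500, 0.1250, 0.1250, 0.2500, 0.1250], E[r] = -0.2500, γ^t·E[r] = -0.250000, running G = -0.250000
t=1: π = [0.1563, 0.1719, 0.1563, 0.1563, 0.2031, 0.1563], E[r] = -0.2656, γ^t·E[r] = -0.212500, running G = -0.462500
t=2: π = [0.1641, 0.1699, 0.1504, 0.1641, 0.2051, 0.1465], E[r] = -0.2930, γ^t·E[r] = -0.187500, running G = -0.650000
t=3: π = [0.1643, 0.1689, 0.1506, 0.1643, 0.2056, 0.1462], E[r] = -0.2969, γ^t·E[r] = -0.152000, running G = -0.802000
t=4: π = [0.1644, 0.1690, 0.1507, 0.1644, 0.2055, 0.1461], E[r] = -0.2967, γ^t·E[r] = -0.121538, running G = -0.923538
t=5: π = [0.1644, 0.1689, 0.1507, 0.1644, 0.2055, 0.1461], E[r] = -0.2968, γ^t·E[r] = -0.097255, running G = -1.020793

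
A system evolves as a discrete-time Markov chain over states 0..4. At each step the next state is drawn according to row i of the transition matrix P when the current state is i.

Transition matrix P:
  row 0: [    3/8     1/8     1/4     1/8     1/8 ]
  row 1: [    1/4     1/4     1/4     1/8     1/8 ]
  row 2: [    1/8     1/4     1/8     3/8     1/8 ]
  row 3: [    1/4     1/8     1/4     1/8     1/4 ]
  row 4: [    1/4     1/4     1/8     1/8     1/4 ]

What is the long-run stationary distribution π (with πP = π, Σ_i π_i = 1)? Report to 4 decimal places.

Balance equations π_j = Σ_i π_i·P[i][j]:
  π_0 = 3/8·π_0 + 1/4·π_1 + 1/8·π_2 + 1/4·π_3 + 1/4·π_4
  π_1 = 1/8·π_0 + 1/4·π_1 + 1/4·π_2 + 1/8·π_3 + 1/4·π_4
  π_2 = 1/4·π_0 + 1/4·π_1 + 1/8·π_2 + 1/4·π_3 + 1/8·π_4
  π_3 = 1/8·π_0 + 1/8·π_1 + 3/8·π_2 + 1/8·π_3 + 1/8·π_4
  normalize: π_0 + π_1 + π_2 + π_3 + π_4 = 1
Solving the linear system gives exactly π = [909/3542, 347/1771, 103/506, 89/506, 85/506].

π = [0.2566, 0.1959, 0.2036, 0.1759, 0.1680]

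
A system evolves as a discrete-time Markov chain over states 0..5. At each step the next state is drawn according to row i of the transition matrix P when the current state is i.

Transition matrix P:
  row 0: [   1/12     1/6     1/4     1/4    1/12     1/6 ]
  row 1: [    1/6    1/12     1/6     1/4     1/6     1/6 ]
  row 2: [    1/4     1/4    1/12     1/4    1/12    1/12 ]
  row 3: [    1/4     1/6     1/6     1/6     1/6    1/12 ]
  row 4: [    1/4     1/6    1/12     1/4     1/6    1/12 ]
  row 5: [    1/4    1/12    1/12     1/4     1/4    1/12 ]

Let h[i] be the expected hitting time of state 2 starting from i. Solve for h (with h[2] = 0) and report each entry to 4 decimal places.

First-step conditioning: h[2] = 0; for i ≠ 2, h[i] = 1 + Σ_k P[i][k]·h[k].
  h[0] = 1 + 1/12·h[0] + 1/6·h[1] + 1/4·h[3] + 1/12·h[4] + 1/6·h[5]
  h[1] = 1 + 1/6·h[0] + 1/12·h[1] + 1/4·h[3] + 1/6·h[4] + 1/6·h[5]
  h[3] = 1 + 1/4·h[0] + 1/6·h[1] + 1/6·h[3] + 1/6·h[4] + 1/12·h[5]
  h[4] = 1 + 1/4·h[0] + 1/6·h[1] + 1/4·h[3] + 1/6·h[4] + 1/12·h[5]
  h[5] = 1 + 1/4·h[0] + 1/12·h[1] + 1/4·h[3] + 1/4·h[4] + 1/12·h[5]
Solving the 5×5 linear system over states ≠ 2 gives exactly h = [22608/3919, 24636/3919, 0, 24336/3919, 26364/3919, 26508/3919] (h[2] = 0 is the target).

h = [5.7688, 6.2863, 0.0000, 6.2097, 6.7272, 6.7640]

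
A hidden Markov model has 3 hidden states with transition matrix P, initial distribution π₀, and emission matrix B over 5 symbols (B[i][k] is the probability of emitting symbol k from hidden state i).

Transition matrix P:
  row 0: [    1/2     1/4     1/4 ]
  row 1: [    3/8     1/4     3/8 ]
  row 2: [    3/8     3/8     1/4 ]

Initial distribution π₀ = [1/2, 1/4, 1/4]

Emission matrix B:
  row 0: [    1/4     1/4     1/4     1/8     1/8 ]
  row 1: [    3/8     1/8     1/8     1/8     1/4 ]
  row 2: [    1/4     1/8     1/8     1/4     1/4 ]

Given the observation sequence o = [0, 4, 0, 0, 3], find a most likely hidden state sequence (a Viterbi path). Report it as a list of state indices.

t=0: δ = [1.250e-01, 9.375e-02, 6.250e-02]  (obs o_0=0)
t=1: δ = [7.812e-03, 7.812e-03, 8.789e-03]  ψ = [0, 0, 1]  (obs o_1=4)
t=2: δ = [9.766e-04, 1.236e-03, 7.324e-04]  ψ = [0, 2, 1]  (obs o_2=0)
t=3: δ = [1.221e-04, 1.159e-04, 1.159e-04]  ψ = [0, 1, 1]  (obs o_3=0)
t=4: δ = [7.629e-06, 5.431e-06, 1.086e-05]  ψ = [0, 2, 1]  (obs o_4=3)
backtrack: best end state = 2; path = [1, 2, 1, 1, 2]

path = [1, 2, 1, 1, 2]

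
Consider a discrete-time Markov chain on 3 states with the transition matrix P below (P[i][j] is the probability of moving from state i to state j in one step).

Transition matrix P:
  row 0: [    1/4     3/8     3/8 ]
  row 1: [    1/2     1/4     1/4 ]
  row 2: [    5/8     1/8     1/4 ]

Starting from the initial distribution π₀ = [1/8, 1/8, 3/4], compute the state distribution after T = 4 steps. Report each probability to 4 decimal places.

t=0: π = [0.1250, 0.1250, 0.7500]
t=1: π = [0.5625, 0.1719, 0.2656]
t=2: π = [0.3926, 0.2871, 0.3203]
t=3: π = [0.4419, 0.2590, 0.2991]
t=4: π = [0.4269, 0.2679, 0.3052]

π = [0.4269, 0.2679, 0.3052]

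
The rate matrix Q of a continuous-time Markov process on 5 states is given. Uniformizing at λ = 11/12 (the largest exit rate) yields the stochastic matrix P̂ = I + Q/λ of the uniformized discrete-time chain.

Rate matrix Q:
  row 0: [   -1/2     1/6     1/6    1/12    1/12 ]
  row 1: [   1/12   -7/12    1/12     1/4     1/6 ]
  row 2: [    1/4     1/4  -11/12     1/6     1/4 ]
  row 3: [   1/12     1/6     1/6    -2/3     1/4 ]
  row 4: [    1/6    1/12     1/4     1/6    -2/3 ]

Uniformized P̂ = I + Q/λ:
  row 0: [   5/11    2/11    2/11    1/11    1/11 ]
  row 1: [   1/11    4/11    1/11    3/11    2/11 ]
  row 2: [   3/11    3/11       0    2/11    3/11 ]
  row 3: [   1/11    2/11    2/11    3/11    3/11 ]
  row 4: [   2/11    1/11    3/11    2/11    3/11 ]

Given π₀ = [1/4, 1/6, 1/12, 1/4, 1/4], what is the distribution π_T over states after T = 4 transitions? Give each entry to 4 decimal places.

π = [0.2178, 0.2156, 0.1536, 0.1996, 0.2134]

t=0: π = [0.2500, 0.1667, 0.0833, 0.2500, 0.2500]
t=1: π = [0.2197, 0.1970, 0.1742, 0.1970, 0.2121]
t=2: π = [0.2218, 0.2142, 0.1515, 0.1977, 0.2149]
t=3: π = [0.2186, 0.2150, 0.1543, 0.1991, 0.2129]
t=4: π = [0.2178, 0.2156, 0.1536, 0.1996, 0.2134]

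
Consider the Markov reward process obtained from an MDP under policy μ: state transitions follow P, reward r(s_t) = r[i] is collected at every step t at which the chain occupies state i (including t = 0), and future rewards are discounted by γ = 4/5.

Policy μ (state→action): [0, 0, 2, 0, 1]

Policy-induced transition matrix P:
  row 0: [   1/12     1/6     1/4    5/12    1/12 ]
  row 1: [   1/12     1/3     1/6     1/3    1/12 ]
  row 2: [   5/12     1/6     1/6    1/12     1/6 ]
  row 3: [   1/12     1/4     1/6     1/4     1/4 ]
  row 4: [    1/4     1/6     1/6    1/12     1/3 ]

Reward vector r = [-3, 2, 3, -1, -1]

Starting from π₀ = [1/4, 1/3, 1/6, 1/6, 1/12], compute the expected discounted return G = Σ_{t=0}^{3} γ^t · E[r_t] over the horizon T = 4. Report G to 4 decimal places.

G = 0.3565

t=0: π = [0.2500, 0.3333, 0.1667, 0.1667, 0.0833], E[r] = 0.1667, γ^t·E[r] = 0.166667, running G = 0.166667
t=1: π = [0.1528, 0.2361, 0.1875, 0.2778, 0.1458], E[r] = 0.1528, γ^t·E[r] = 0.122222, running G = 0.288889
t=2: π = [0.1701, 0.2292, 0.1794, 0.2396, 0.1817], E[r] = 0.0648, γ^t·E[r] = 0.041481, running G = 0.330370
t=3: π = [0.1734, 0.2248, 0.1808, 0.2373, 0.1836], E[r] = 0.0510, γ^t·E[r] = 0.026123, running G = 0.356494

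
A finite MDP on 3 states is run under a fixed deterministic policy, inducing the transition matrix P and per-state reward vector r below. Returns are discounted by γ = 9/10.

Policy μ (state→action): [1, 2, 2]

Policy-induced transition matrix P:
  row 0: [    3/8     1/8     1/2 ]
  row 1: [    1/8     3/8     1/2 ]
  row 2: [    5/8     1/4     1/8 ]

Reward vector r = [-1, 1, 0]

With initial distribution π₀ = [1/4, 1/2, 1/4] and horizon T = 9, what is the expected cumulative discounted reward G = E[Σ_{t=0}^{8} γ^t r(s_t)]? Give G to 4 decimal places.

G = -0.5196

t=0: π = [0.2500, 0.5000, 0.2500], E[r] = 0.2500, γ^t·E[r] = 0.250000, running G = 0.250000
t=1: π = [0.3125, 0.2813, 0.4063], E[r] = -0.0313, γ^t·E[r] = -0.028125, running G = 0.221875
t=2: π = [0.4063, 0.2461, 0.3477], E[r] = -0.1602, γ^t·E[r] = -0.129727, running G = 0.092148
t=3: π = [0.4004, 0.2300, 0.3696], E[r] = -0.1704, γ^t·E[r] = -0.124229, running G = -0.032081
t=4: π = [0.4099, 0.2287, 0.3614], E[r] = -0.1812, γ^t·E[r] = -0.118894, running G = -0.150975
t=5: π = [0.4082, 0.2273, 0.3645], E[r] = -0.1808, γ^t·E[r] = -0.106775, running G = -0.257750
t=6: π = [0.4093, 0.2274, 0.3633], E[r] = -0.1819, γ^t·E[r] = -0.096662, running G = -0.354411
t=7: π = [0.4090, 0.2273, 0.3638], E[r] = -0.1817, γ^t·E[r] = -0.086914, running G = -0.441326
t=8: π = [0.4091, 0.2273, 0.3636], E[r] = -0.1818, γ^t·E[r] = -0.078275, running G = -0.519601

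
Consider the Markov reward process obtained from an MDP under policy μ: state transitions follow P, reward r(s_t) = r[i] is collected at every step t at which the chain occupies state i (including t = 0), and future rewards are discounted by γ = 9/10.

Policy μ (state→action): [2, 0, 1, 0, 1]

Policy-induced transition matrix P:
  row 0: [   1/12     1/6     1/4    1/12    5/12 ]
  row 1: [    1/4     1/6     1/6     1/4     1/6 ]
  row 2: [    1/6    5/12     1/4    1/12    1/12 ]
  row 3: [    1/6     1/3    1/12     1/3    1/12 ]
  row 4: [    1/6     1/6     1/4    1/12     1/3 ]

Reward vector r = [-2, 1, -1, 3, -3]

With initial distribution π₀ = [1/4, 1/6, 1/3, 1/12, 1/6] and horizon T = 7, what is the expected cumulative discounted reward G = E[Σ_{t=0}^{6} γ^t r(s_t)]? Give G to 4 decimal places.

G = -2.9315

t=0: π = [0.2500, 0.1667, 0.3333, 0.0833, 0.1667], E[r] = -0.9167, γ^t·E[r] = -0.916667, running G = -0.916667
t=1: π = [0.1597, 0.2639, 0.2222, 0.1319, 0.2222], E[r] = -0.5486, γ^t·E[r] = -0.493750, running G = -1.410417
t=2: π = [0.1753, 0.2442, 0.2060, 0.1603, 0.2141], E[r] = -0.4740, γ^t·E[r] = -0.383906, running G = -1.794323
t=3: π = [0.1724, 0.2449, 0.2029, 0.1641, 0.2157], E[r] = -0.4575, γ^t·E[r] = -0.333527, running G = -2.127850
t=4: π = [0.1727, 0.2448, 0.2022, 0.1652, 0.2151], E[r] = -0.4528, γ^t·E[r] = -0.297050, running G = -2.424900
t=5: π = [0.1727, 0.2448, 0.2021, 0.1654, 0.2151], E[r] = -0.4516, γ^t·E[r] = -0.266689, running G = -2.691589
t=6: π = [0.1727, 0.2448, 0.2020, 0.1655, 0.2151], E[r] = -0.4514, γ^t·E[r] = -0.239867, running G = -2.931457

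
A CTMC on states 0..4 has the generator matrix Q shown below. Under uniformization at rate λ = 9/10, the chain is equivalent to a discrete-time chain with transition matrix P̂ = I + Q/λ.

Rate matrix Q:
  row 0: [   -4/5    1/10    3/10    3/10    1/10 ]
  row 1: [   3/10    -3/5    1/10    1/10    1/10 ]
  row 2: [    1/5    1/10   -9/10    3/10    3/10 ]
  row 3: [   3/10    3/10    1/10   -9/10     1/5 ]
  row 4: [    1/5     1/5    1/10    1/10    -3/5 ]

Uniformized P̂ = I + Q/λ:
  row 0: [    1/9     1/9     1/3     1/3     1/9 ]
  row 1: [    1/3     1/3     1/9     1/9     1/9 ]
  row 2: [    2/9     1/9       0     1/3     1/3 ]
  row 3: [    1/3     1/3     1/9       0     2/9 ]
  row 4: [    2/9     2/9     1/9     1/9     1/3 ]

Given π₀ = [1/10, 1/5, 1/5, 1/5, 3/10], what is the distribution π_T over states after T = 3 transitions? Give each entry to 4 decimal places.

π = [0.2403, 0.2230, 0.1465, 0.1789, 0.2112]

t=0: π = [0.1000, 0.2000, 0.2000, 0.2000, 0.3000]
t=1: π = [0.2556, 0.2333, 0.1111, 0.1556, 0.2444]
t=2: π = [0.2370, 0.2247, 0.1556, 0.1753, 0.2074]
t=3: π = [0.2403, 0.2230, 0.1465, 0.1789, 0.2112]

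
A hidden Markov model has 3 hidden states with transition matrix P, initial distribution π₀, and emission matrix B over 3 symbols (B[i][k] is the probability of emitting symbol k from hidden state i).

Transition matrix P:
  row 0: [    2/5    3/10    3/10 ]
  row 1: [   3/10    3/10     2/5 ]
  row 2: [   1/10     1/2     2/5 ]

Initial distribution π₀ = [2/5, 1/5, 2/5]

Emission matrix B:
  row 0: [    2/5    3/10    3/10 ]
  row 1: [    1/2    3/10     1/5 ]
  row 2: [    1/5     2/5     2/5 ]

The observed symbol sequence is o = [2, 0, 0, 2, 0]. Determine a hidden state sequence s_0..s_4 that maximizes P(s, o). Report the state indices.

path = [2, 1, 1, 2, 1]

t=0: δ = [1.200e-01, 4.000e-02, 1.600e-01]  (obs o_0=2)
t=1: δ = [1.920e-02, 4.000e-02, 1.280e-02]  ψ = [0, 2, 2]  (obs o_1=0)
t=2: δ = [4.800e-03, 6.000e-03, 3.200e-03]  ψ = [1, 1, 1]  (obs o_2=0)
t=3: δ = [5.760e-04, 3.600e-04, 9.600e-04]  ψ = [0, 1, 1]  (obs o_3=2)
t=4: δ = [9.216e-05, 2.400e-04, 7.680e-05]  ψ = [0, 2, 2]  (obs o_4=0)
backtrack: best end state = 1; path = [2, 1, 1, 2, 1]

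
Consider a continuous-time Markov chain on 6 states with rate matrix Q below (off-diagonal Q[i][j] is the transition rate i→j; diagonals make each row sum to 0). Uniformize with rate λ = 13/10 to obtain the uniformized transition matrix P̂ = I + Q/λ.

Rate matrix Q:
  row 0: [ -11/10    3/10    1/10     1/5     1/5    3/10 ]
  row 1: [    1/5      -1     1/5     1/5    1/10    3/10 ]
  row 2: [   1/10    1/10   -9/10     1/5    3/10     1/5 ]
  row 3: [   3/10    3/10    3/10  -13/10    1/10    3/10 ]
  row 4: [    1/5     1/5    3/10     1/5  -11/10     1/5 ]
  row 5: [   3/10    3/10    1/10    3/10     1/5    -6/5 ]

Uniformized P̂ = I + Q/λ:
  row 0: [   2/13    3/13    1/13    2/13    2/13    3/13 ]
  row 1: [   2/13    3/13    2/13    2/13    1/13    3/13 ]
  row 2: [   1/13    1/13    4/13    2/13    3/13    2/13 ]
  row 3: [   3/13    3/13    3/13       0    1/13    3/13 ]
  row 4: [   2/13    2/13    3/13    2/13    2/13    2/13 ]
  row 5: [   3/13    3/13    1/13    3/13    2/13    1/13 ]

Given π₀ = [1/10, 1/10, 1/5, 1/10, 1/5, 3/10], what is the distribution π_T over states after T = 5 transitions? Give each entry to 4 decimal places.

t=0: π = [0.1000, 0.1000, 0.2000, 0.1000, 0.2000, 0.3000]
t=1: π = [0.1692, 0.1846, 0.1769, 0.1615, 0.1538, 0.1538]
t=2: π = [0.1645, 0.1917, 0.1805, 0.1408, 0.1408, 0.1817]
t=3: π = [0.1648, 0.1922, 0.1766, 0.1462, 0.1421, 0.1781]
t=4: π = [0.1652, 0.1927, 0.1768, 0.1451, 0.1414, 0.1788]
t=5: π = [0.1652, 0.1927, 0.1766, 0.1453, 0.1415, 0.1788]

π = [0.1652, 0.1927, 0.1766, 0.1453, 0.1415, 0.1788]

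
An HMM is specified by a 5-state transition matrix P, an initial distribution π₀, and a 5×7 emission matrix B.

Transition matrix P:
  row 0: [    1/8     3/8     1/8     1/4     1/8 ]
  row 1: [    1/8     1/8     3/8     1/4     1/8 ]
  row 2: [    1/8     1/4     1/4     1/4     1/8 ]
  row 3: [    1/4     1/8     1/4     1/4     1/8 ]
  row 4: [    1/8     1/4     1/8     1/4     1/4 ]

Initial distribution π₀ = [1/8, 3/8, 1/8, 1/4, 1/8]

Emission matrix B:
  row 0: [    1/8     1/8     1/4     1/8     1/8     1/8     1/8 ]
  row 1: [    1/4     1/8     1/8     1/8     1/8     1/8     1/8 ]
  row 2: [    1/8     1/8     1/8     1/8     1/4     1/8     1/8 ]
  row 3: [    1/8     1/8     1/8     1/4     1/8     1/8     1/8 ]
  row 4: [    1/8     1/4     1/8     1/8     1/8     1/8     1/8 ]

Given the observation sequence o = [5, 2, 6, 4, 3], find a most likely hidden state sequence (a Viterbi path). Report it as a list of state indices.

t=0: δ = [1.562e-02, 4.688e-02, 1.562e-02, 3.125e-02, 1.562e-02]  (obs o_0=5)
t=1: δ = [1.953e-03, 7.324e-04, 2.197e-03, 1.465e-03, 7.324e-04]  ψ = [3, 0, 1, 1, 1]  (obs o_1=2)
t=2: δ = [4.578e-05, 9.155e-05, 6.866e-05, 6.866e-05, 3.433e-05]  ψ = [3, 0, 2, 2, 2]  (obs o_2=6)
t=3: δ = [2.146e-06, 2.146e-06, 8.583e-06, 2.861e-06, 1.431e-06]  ψ = [3, 0, 1, 1, 1]  (obs o_3=4)
t=4: δ = [1.341e-07, 2.682e-07, 2.682e-07, 5.364e-07, 1.341e-07]  ψ = [2, 2, 2, 2, 2]  (obs o_4=3)
backtrack: best end state = 3; path = [3, 0, 1, 2, 3]

path = [3, 0, 1, 2, 3]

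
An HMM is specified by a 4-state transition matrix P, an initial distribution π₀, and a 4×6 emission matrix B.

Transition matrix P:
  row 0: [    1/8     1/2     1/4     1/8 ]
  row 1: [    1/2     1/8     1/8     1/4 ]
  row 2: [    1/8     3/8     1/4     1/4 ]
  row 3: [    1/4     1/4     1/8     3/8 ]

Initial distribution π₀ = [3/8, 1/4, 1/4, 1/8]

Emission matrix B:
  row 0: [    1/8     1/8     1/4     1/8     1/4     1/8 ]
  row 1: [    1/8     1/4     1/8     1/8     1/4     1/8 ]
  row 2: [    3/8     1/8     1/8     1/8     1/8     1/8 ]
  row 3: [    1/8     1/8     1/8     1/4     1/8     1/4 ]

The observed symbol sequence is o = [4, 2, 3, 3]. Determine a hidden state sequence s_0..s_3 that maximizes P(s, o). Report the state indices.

t=0: δ = [9.375e-02, 6.250e-02, 3.125e-02, 1.562e-02]  (obs o_0=4)
t=1: δ = [7.812e-03, 5.859e-03, 2.930e-03, 1.953e-03]  ψ = [1, 0, 0, 1]  (obs o_1=2)
t=2: δ = [3.662e-04, 4.883e-04, 2.441e-04, 3.662e-04]  ψ = [1, 0, 0, 1]  (obs o_2=3)
t=3: δ = [3.052e-05, 2.289e-05, 1.144e-05, 3.433e-05]  ψ = [1, 0, 0, 3]  (obs o_3=3)
backtrack: best end state = 3; path = [0, 1, 3, 3]

path = [0, 1, 3, 3]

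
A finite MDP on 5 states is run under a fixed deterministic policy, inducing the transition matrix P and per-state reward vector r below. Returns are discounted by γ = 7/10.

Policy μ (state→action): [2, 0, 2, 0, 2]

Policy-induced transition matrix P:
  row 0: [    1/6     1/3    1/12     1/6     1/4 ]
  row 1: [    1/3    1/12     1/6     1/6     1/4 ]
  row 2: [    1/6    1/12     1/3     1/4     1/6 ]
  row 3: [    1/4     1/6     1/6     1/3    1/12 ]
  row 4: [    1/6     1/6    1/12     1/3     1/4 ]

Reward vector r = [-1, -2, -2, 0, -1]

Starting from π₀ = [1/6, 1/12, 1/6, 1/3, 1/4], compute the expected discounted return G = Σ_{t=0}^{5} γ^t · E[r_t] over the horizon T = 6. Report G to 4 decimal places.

t=0: π = [0.1667, 0.0833, 0.1667, 0.3333, 0.2500], E[r] = -0.9167, γ^t·E[r] = -0.916667, running G = -0.916667
t=1: π = [0.2083, 0.1736, 0.1597, 0.2778, 0.1806], E[r] = -1.0556, γ^t·E[r] = -0.738889, running G = -1.655556
t=2: π = [0.2188, 0.1736, 0.1609, 0.2564, 0.1904], E[r] = -1.0781, γ^t·E[r] = -0.528281, running G = -2.183837
t=3: π = [0.2170, 0.1753, 0.1594, 0.2545, 0.1939], E[r] = -1.0801, γ^t·E[r] = -0.370475, running G = -2.554312
t=4: π = [0.2171, 0.1749, 0.1590, 0.2547, 0.1943], E[r] = -1.0793, γ^t·E[r] = -0.259129, running G = -2.813441
t=5: π = [0.2170, 0.1750, 0.1589, 0.2547, 0.1943], E[r] = -1.0792, γ^t·E[r] = -0.181374, running G = -2.994815

G = -2.9948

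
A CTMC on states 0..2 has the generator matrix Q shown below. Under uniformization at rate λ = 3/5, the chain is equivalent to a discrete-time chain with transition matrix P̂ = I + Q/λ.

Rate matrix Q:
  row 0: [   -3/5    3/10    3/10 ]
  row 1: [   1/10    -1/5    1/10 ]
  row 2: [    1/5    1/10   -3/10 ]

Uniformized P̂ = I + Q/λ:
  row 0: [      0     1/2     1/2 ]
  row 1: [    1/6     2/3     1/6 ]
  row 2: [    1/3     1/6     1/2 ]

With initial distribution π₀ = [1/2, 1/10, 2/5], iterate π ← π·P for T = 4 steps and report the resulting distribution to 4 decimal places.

π = [0.1953, 0.4527, 0.3520]

t=0: π = [0.5000, 0.1000, 0.4000]
t=1: π = [0.1500, 0.3833, 0.4667]
t=2: π = [0.2194, 0.4083, 0.3722]
t=3: π = [0.1921, 0.4440, 0.3639]
t=4: π = [0.1953, 0.4527, 0.3520]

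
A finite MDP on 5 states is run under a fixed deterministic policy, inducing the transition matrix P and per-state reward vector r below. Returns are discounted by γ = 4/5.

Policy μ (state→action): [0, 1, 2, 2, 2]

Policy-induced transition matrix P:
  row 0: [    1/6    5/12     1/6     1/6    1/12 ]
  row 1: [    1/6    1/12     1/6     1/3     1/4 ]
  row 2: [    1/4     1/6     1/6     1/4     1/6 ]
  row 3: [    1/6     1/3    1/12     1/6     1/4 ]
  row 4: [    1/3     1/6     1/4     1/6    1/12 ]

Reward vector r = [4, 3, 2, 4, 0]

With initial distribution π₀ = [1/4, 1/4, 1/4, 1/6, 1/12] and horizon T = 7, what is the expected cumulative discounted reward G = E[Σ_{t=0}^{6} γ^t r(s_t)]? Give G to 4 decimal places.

G = 11.0253

t=0: π = [0.2500, 0.2500, 0.2500, 0.1667, 0.0833], E[r] = 2.9167, γ^t·E[r] = 2.916667, running G = 2.916667
t=1: π = [0.2014, 0.2361, 0.1597, 0.2292, 0.1736], E[r] = 2.7500, γ^t·E[r] = 2.200000, running G = 5.116667
t=2: π = [0.2089, 0.2355, 0.1620, 0.2193, 0.1742], E[r] = 2.7436, γ^t·E[r] = 1.755926, running G = 6.872593
t=3: π = [0.2092, 0.2358, 0.1629, 0.2194, 0.1726], E[r] = 2.7478, γ^t·E[r] = 1.406864, running G = 8.279457
t=4: π = [0.2090, 0.2359, 0.1628, 0.2195, 0.1728], E[r] = 2.7474, γ^t·E[r] = 1.125353, running G = 9.404810
t=5: π = [0.2090, 0.2359, 0.1628, 0.2195, 0.1728], E[r] = 2.7474, γ^t·E[r] = 0.900266, running G = 10.305076
t=6: π = [0.2090, 0.2359, 0.1628, 0.2195, 0.1728], E[r] = 2.7474, γ^t·E[r] = 0.720216, running G = 11.025293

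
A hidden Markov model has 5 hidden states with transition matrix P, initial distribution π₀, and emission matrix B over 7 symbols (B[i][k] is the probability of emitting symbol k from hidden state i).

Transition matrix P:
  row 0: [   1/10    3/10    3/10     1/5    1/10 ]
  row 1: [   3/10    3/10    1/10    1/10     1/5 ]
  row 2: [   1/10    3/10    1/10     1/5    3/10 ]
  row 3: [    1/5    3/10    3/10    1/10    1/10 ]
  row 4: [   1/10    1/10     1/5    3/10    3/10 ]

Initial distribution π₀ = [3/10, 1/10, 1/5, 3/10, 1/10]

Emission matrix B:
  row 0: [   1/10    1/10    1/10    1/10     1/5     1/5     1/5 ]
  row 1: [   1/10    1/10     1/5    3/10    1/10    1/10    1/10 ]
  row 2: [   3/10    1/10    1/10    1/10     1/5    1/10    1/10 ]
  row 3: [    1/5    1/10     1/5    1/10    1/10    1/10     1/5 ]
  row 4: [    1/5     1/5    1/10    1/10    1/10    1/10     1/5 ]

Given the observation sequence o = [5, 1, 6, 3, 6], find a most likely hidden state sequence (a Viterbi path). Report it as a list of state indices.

path = [0, 1, 0, 1, 0]

t=0: δ = [6.000e-02, 1.000e-02, 2.000e-02, 3.000e-02, 1.000e-02]  (obs o_0=5)
t=1: δ = [6.000e-04, 1.800e-03, 1.800e-03, 1.200e-03, 1.200e-03]  ψ = [0, 0, 0, 0, 0]  (obs o_1=1)
t=2: δ = [1.080e-04, 5.400e-05, 3.600e-05, 7.200e-05, 1.080e-04]  ψ = [1, 1, 3, 2, 2]  (obs o_2=6)
t=3: δ = [1.620e-06, 9.720e-06, 3.240e-06, 3.240e-06, 3.240e-06]  ψ = [1, 0, 0, 4, 4]  (obs o_3=3)
t=4: δ = [5.832e-07, 2.916e-07, 9.720e-08, 1.944e-07, 3.888e-07]  ψ = [1, 1, 1, 1, 1]  (obs o_4=6)
backtrack: best end state = 0; path = [0, 1, 0, 1, 0]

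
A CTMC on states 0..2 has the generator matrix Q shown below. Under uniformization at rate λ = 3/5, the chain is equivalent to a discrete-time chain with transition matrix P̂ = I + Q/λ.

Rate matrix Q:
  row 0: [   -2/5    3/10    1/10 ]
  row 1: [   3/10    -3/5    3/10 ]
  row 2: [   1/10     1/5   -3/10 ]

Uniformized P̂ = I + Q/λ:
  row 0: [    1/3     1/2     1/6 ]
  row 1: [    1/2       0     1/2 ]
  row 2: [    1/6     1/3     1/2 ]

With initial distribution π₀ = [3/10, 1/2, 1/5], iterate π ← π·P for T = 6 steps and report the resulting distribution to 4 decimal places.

π = [0.3152, 0.2906, 0.3942]

t=0: π = [0.3000, 0.5000, 0.2000]
t=1: π = [0.3833, 0.2167, 0.4000]
t=2: π = [0.3028, 0.3250, 0.3722]
t=3: π = [0.3255, 0.2755, 0.3991]
t=4: π = [0.3127, 0.2958, 0.3915]
t=5: π = [0.3174, 0.2869, 0.3958]
t=6: π = [0.3152, 0.2906, 0.3942]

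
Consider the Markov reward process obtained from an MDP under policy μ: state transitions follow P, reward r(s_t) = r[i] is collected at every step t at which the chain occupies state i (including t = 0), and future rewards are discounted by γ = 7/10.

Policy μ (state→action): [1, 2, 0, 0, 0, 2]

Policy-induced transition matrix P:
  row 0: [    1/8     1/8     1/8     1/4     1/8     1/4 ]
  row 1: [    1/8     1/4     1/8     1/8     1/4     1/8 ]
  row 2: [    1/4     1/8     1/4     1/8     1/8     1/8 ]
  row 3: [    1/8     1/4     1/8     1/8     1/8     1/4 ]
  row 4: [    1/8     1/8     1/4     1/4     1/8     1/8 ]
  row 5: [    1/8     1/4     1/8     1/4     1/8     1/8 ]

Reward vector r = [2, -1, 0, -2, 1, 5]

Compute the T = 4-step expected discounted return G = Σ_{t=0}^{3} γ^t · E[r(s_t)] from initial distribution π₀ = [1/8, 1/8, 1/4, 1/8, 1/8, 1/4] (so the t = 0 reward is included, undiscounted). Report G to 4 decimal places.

G = 2.3204

t=0: π = [0.1250, 0.1250, 0.2500, 0.1250, 0.1250, 0.2500], E[r] = 1.2500, γ^t·E[r] = 1.250000, running G = 1.250000
t=1: π = [0.1563, 0.1875, 0.1719, 0.1875, 0.1406, 0.1563], E[r] = 0.6719, γ^t·E[r] = 0.470313, running G = 1.720313
t=2: π = [0.1465, 0.1914, 0.1641, 0.1816, 0.1484, 0.1680], E[r] = 0.7266, γ^t·E[r] = 0.356016, running G = 2.076328
t=3: π = [0.1455, 0.1926, 0.1641, 0.1829, 0.1489, 0.1660], E[r] = 0.7117, γ^t·E[r] = 0.244103, running G = 2.320431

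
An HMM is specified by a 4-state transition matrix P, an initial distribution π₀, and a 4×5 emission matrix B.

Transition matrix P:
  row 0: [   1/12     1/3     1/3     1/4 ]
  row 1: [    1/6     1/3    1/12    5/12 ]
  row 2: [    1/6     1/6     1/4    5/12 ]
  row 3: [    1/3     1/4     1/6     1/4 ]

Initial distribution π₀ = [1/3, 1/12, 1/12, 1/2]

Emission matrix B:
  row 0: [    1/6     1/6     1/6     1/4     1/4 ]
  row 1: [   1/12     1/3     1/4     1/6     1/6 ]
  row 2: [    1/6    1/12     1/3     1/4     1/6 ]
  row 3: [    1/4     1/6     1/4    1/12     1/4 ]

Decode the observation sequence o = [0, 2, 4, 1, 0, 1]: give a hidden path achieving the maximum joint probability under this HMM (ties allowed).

path = [3, 3, 0, 1, 3, 1]

t=0: δ = [5.556e-02, 6.944e-03, 1.389e-02, 1.250e-01]  (obs o_0=0)
t=1: δ = [6.944e-03, 7.812e-03, 6.944e-03, 7.812e-03]  ψ = [3, 3, 3, 3]  (obs o_1=2)
t=2: δ = [6.510e-04, 4.340e-04, 3.858e-04, 8.138e-04]  ψ = [3, 1, 0, 1]  (obs o_2=4)
t=3: δ = [4.521e-05, 7.234e-05, 1.808e-05, 3.391e-05]  ψ = [3, 0, 0, 3]  (obs o_3=1)
t=4: δ = [2.009e-06, 2.009e-06, 2.512e-06, 7.535e-06]  ψ = [1, 1, 0, 1]  (obs o_4=0)
t=5: δ = [4.186e-07, 6.279e-07, 1.047e-07, 3.140e-07]  ψ = [3, 3, 3, 3]  (obs o_5=1)
backtrack: best end state = 1; path = [3, 3, 0, 1, 3, 1]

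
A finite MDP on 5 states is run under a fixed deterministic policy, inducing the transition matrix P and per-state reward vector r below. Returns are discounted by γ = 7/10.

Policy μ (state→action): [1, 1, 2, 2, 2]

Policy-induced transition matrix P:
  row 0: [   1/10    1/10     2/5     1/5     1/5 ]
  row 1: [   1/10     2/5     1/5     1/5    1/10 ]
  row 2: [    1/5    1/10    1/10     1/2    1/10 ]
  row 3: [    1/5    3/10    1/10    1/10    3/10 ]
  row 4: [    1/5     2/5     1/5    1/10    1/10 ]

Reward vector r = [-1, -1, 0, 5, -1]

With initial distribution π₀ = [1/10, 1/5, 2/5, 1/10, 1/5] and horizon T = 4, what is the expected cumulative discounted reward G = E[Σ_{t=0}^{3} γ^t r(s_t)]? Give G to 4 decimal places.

t=0: π = [0.1000, 0.2000, 0.4000, 0.1000, 0.2000], E[r] = 0.0000, γ^t·E[r] = 0.000000, running G = 0.000000
t=1: π = [0.1700, 0.2400, 0.1700, 0.2900, 0.1300], E[r] = 0.9100, γ^t·E[r] = 0.637000, running G = 0.637000
t=2: π = [0.1590, 0.2690, 0.1880, 0.2090, 0.1750], E[r] = 0.4420, γ^t·E[r] = 0.216580, running G = 0.853580
t=3: π = [0.1572, 0.2750, 0.1921, 0.2180, 0.1577], E[r] = 0.5001, γ^t·E[r] = 0.171534, running G = 1.025114

G = 1.0251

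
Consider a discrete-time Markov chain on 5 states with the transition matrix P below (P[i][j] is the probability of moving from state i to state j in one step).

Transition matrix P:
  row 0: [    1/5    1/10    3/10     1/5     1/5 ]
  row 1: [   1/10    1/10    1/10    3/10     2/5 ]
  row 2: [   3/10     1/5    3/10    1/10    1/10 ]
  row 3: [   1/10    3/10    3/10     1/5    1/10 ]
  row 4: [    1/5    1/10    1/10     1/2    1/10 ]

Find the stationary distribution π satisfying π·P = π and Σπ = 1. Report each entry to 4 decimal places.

Balance equations π_j = Σ_i π_i·P[i][j]:
  π_0 = 1/5·π_0 + 1/10·π_1 + 3/10·π_2 + 1/10·π_3 + 1/5·π_4
  π_1 = 1/10·π_0 + 1/10·π_1 + 1/5·π_2 + 3/10·π_3 + 1/10·π_4
  π_2 = 3/10·π_0 + 1/10·π_1 + 3/10·π_2 + 3/10·π_3 + 1/10·π_4
  π_3 = 1/5·π_0 + 3/10·π_1 + 1/10·π_2 + 1/5·π_3 + 1/2·π_4
  normalize: π_0 + π_1 + π_2 + π_3 + π_4 = 1
Solving the linear system gives exactly π = [1993/10984, 1891/10984, 318/1373, 2691/10984, 1865/10984].

π = [0.1814, 0.1722, 0.2316, 0.2450, 0.1698]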